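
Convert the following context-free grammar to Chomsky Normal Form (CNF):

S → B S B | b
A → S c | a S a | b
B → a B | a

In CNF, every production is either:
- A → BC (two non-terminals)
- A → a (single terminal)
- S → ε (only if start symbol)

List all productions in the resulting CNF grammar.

S → b; TC → c; TA → a; A → b; B → a; S → B X0; X0 → S B; A → S TC; A → TA X1; X1 → S TA; B → TA B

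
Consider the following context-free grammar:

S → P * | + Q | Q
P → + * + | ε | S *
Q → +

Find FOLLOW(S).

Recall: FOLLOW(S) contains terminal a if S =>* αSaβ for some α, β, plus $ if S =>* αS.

We compute FOLLOW(S) using the standard algorithm.
FOLLOW(S) starts with {$}.
FIRST(P) = {*, +, ε}
FIRST(Q) = {+}
FIRST(S) = {*, +}
FOLLOW(P) = {*}
FOLLOW(Q) = {$, *}
FOLLOW(S) = {$, *}
Therefore, FOLLOW(S) = {$, *}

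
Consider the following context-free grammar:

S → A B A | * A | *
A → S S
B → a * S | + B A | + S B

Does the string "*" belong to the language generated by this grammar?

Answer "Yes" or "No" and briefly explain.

Yes - a valid derivation exists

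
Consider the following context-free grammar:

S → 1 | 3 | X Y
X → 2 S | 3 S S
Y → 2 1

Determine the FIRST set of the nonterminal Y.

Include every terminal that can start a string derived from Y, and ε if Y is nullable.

We compute FIRST(Y) using the standard algorithm.
FIRST(S) = {1, 2, 3}
FIRST(X) = {2, 3}
FIRST(Y) = {2}
Therefore, FIRST(Y) = {2}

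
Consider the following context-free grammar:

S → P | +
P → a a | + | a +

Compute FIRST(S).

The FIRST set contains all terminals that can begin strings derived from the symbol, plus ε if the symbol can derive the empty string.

We compute FIRST(S) using the standard algorithm.
FIRST(P) = {+, a}
FIRST(S) = {+, a}
Therefore, FIRST(S) = {+, a}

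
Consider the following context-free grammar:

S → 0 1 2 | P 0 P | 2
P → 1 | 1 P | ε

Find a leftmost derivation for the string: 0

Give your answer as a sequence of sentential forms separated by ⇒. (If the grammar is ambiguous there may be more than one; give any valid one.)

S ⇒ P 0 P ⇒ 0 P ⇒ 0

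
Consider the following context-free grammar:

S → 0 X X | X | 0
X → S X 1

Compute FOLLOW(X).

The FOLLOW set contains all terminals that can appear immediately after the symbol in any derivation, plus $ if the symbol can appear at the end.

We compute FOLLOW(X) using the standard algorithm.
FOLLOW(S) starts with {$}.
FIRST(S) = {0}
FIRST(X) = {0}
FOLLOW(S) = {$, 0}
FOLLOW(X) = {$, 0, 1}
Therefore, FOLLOW(X) = {$, 0, 1}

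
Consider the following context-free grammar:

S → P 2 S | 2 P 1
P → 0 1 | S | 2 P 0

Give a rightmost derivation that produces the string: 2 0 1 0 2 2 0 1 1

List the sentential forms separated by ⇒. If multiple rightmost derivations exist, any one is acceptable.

S ⇒ P 2 S ⇒ P 2 2 P 1 ⇒ P 2 2 0 1 1 ⇒ 2 P 0 2 2 0 1 1 ⇒ 2 0 1 0 2 2 0 1 1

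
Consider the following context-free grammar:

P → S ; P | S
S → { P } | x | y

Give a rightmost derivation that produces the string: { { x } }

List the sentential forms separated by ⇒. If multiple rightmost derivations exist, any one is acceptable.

P ⇒ S ⇒ { P } ⇒ { S } ⇒ { { P } } ⇒ { { S } } ⇒ { { x } }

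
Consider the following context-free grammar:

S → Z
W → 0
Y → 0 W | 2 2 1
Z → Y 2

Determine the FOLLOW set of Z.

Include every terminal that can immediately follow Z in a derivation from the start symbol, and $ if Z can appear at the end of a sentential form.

We compute FOLLOW(Z) using the standard algorithm.
FOLLOW(S) starts with {$}.
FIRST(S) = {0, 2}
FIRST(W) = {0}
FIRST(Y) = {0, 2}
FIRST(Z) = {0, 2}
FOLLOW(S) = {$}
FOLLOW(W) = {2}
FOLLOW(Y) = {2}
FOLLOW(Z) = {$}
Therefore, FOLLOW(Z) = {$}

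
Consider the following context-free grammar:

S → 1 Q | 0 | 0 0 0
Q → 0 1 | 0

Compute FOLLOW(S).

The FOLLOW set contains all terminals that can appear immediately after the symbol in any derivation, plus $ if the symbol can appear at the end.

We compute FOLLOW(S) using the standard algorithm.
FOLLOW(S) starts with {$}.
FIRST(Q) = {0}
FIRST(S) = {0, 1}
FOLLOW(Q) = {$}
FOLLOW(S) = {$}
Therefore, FOLLOW(S) = {$}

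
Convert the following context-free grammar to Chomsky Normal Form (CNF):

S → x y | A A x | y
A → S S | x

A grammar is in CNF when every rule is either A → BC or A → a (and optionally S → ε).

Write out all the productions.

TX → x; TY → y; S → y; A → x; S → TX TY; S → A X0; X0 → A TX; A → S S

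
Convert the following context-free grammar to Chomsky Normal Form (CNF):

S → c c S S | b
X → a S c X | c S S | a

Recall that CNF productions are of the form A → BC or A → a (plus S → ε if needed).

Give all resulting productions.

TC → c; S → b; TA → a; X → a; S → TC X0; X0 → TC X1; X1 → S S; X → TA X2; X2 → S X3; X3 → TC X; X → TC X4; X4 → S S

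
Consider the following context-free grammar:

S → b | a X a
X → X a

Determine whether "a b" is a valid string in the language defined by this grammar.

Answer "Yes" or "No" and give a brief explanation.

No - no valid derivation exists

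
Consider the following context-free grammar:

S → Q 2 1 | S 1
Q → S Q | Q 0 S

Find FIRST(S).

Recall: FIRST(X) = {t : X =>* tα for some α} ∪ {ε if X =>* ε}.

We compute FIRST(S) using the standard algorithm.
FIRST(Q) = {}
FIRST(S) = {}
Therefore, FIRST(S) = {}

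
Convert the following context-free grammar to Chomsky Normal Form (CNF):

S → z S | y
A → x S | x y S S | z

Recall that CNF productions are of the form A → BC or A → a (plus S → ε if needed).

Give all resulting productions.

TZ → z; S → y; TX → x; TY → y; A → z; S → TZ S; A → TX S; A → TX X0; X0 → TY X1; X1 → S S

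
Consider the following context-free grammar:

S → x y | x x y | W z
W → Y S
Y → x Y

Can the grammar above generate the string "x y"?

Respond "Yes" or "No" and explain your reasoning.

Yes - a valid derivation exists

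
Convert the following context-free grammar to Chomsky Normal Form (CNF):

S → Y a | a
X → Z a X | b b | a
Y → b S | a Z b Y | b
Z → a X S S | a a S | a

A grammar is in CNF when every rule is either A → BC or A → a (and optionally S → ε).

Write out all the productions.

TA → a; S → a; TB → b; X → a; Y → b; Z → a; S → Y TA; X → Z X0; X0 → TA X; X → TB TB; Y → TB S; Y → TA X1; X1 → Z X2; X2 → TB Y; Z → TA X3; X3 → X X4; X4 → S S; Z → TA X5; X5 → TA S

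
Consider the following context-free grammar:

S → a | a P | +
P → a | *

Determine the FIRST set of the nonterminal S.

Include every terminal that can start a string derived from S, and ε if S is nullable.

We compute FIRST(S) using the standard algorithm.
FIRST(P) = {*, a}
FIRST(S) = {+, a}
Therefore, FIRST(S) = {+, a}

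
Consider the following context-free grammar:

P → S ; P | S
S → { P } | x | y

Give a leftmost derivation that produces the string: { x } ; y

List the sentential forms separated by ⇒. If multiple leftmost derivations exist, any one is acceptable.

P ⇒ S ; P ⇒ { P } ; P ⇒ { S } ; P ⇒ { x } ; P ⇒ { x } ; S ⇒ { x } ; y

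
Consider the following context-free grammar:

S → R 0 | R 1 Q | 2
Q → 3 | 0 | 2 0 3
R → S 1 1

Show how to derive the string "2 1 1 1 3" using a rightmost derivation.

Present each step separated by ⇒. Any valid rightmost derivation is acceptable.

S ⇒ R 1 Q ⇒ R 1 3 ⇒ S 1 1 1 3 ⇒ 2 1 1 1 3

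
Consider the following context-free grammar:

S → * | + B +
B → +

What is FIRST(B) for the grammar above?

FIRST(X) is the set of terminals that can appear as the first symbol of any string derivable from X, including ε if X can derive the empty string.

We compute FIRST(B) using the standard algorithm.
FIRST(B) = {+}
FIRST(S) = {*, +}
Therefore, FIRST(B) = {+}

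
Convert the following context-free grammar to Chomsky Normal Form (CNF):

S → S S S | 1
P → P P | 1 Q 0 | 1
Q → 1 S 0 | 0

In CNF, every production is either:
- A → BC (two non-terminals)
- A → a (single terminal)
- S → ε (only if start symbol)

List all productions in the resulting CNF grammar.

S → 1; T1 → 1; T0 → 0; P → 1; Q → 0; S → S X0; X0 → S S; P → P P; P → T1 X1; X1 → Q T0; Q → T1 X2; X2 → S T0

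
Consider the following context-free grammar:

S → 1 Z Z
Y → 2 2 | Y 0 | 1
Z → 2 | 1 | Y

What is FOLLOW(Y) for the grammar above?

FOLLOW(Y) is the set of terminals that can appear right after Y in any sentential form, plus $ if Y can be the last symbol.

We compute FOLLOW(Y) using the standard algorithm.
FOLLOW(S) starts with {$}.
FIRST(S) = {1}
FIRST(Y) = {1, 2}
FIRST(Z) = {1, 2}
FOLLOW(S) = {$}
FOLLOW(Y) = {$, 0, 1, 2}
FOLLOW(Z) = {$, 1, 2}
Therefore, FOLLOW(Y) = {$, 0, 1, 2}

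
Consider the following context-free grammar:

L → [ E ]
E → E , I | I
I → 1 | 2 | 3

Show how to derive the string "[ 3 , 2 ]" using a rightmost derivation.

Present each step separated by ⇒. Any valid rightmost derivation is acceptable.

L ⇒ [ E ] ⇒ [ E , I ] ⇒ [ E , 2 ] ⇒ [ I , 2 ] ⇒ [ 3 , 2 ]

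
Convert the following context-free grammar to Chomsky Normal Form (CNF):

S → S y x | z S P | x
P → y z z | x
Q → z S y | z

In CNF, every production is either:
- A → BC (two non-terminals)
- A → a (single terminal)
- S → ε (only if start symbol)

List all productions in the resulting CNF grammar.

TY → y; TX → x; TZ → z; S → x; P → x; Q → z; S → S X0; X0 → TY TX; S → TZ X1; X1 → S P; P → TY X2; X2 → TZ TZ; Q → TZ X3; X3 → S TY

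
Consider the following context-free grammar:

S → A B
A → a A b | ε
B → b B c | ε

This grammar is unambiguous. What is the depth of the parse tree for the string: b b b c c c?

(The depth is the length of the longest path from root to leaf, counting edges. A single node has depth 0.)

5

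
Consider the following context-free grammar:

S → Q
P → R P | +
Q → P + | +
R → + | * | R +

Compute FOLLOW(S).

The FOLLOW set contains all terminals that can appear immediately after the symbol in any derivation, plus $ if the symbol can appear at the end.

We compute FOLLOW(S) using the standard algorithm.
FOLLOW(S) starts with {$}.
FIRST(P) = {*, +}
FIRST(Q) = {*, +}
FIRST(R) = {*, +}
FIRST(S) = {*, +}
FOLLOW(P) = {+}
FOLLOW(Q) = {$}
FOLLOW(R) = {*, +}
FOLLOW(S) = {$}
Therefore, FOLLOW(S) = {$}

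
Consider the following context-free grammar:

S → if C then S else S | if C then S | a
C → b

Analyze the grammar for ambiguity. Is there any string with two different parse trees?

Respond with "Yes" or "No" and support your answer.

Yes - the string 'if b then if b then if b then a else a else a' has two distinct parse trees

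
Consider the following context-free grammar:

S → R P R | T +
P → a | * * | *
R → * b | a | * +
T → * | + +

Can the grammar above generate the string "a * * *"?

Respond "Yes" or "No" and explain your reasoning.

No - no valid derivation exists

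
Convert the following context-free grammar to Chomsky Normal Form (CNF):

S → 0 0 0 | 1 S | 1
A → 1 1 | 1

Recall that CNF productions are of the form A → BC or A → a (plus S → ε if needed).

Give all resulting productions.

T0 → 0; T1 → 1; S → 1; A → 1; S → T0 X0; X0 → T0 T0; S → T1 S; A → T1 T1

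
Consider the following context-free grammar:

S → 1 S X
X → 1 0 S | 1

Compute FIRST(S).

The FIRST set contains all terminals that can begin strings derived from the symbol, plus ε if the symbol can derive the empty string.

We compute FIRST(S) using the standard algorithm.
FIRST(S) = {1}
FIRST(X) = {1}
Therefore, FIRST(S) = {1}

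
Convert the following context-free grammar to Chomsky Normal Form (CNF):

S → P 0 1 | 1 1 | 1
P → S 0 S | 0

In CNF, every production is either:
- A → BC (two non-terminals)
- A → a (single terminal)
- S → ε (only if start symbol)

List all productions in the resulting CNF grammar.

T0 → 0; T1 → 1; S → 1; P → 0; S → P X0; X0 → T0 T1; S → T1 T1; P → S X1; X1 → T0 S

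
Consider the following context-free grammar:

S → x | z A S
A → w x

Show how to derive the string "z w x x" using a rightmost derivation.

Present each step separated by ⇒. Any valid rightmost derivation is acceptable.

S ⇒ z A S ⇒ z A x ⇒ z w x x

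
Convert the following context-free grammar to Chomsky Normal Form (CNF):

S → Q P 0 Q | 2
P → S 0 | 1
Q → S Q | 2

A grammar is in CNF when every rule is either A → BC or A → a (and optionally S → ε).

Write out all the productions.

T0 → 0; S → 2; P → 1; Q → 2; S → Q X0; X0 → P X1; X1 → T0 Q; P → S T0; Q → S Q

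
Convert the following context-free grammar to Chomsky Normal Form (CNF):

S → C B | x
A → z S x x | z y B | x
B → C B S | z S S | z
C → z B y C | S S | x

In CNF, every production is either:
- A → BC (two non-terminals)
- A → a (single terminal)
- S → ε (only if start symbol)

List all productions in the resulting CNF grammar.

S → x; TZ → z; TX → x; TY → y; A → x; B → z; C → x; S → C B; A → TZ X0; X0 → S X1; X1 → TX TX; A → TZ X2; X2 → TY B; B → C X3; X3 → B S; B → TZ X4; X4 → S S; C → TZ X5; X5 → B X6; X6 → TY C; C → S S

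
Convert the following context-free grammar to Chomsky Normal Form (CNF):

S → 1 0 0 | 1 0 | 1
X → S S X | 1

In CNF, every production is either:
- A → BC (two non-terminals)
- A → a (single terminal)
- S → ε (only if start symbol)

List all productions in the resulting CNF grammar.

T1 → 1; T0 → 0; S → 1; X → 1; S → T1 X0; X0 → T0 T0; S → T1 T0; X → S X1; X1 → S X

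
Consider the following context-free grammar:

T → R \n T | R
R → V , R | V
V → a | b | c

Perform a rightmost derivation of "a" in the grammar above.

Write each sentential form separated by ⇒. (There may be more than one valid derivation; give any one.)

T ⇒ R ⇒ V ⇒ a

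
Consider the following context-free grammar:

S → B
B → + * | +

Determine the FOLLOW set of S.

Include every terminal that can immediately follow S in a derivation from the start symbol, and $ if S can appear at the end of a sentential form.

We compute FOLLOW(S) using the standard algorithm.
FOLLOW(S) starts with {$}.
FIRST(B) = {+}
FIRST(S) = {+}
FOLLOW(B) = {$}
FOLLOW(S) = {$}
Therefore, FOLLOW(S) = {$}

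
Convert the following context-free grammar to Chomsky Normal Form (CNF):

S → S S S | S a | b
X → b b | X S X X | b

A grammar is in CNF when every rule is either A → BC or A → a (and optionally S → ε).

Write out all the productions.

TA → a; S → b; TB → b; X → b; S → S X0; X0 → S S; S → S TA; X → TB TB; X → X X1; X1 → S X2; X2 → X X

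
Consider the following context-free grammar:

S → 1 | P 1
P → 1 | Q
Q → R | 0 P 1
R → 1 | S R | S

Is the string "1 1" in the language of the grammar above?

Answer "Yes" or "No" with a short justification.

Yes - a valid derivation exists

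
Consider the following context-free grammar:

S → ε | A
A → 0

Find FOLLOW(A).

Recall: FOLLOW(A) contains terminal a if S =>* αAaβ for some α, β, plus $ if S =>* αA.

We compute FOLLOW(A) using the standard algorithm.
FOLLOW(S) starts with {$}.
FIRST(A) = {0}
FIRST(S) = {0, ε}
FOLLOW(A) = {$}
FOLLOW(S) = {$}
Therefore, FOLLOW(A) = {$}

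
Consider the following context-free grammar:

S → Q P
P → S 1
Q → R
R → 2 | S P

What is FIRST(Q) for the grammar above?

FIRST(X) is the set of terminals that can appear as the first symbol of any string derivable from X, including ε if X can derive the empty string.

We compute FIRST(Q) using the standard algorithm.
FIRST(P) = {2}
FIRST(Q) = {2}
FIRST(R) = {2}
FIRST(S) = {2}
Therefore, FIRST(Q) = {2}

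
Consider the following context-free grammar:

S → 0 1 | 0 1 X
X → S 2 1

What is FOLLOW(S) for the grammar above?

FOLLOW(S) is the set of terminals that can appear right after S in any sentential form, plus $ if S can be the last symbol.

We compute FOLLOW(S) using the standard algorithm.
FOLLOW(S) starts with {$}.
FIRST(S) = {0}
FIRST(X) = {0}
FOLLOW(S) = {$, 2}
FOLLOW(X) = {$, 2}
Therefore, FOLLOW(S) = {$, 2}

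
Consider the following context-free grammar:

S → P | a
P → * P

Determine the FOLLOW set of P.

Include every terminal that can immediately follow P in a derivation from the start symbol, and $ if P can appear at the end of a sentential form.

We compute FOLLOW(P) using the standard algorithm.
FOLLOW(S) starts with {$}.
FIRST(P) = {*}
FIRST(S) = {*, a}
FOLLOW(P) = {$}
FOLLOW(S) = {$}
Therefore, FOLLOW(P) = {$}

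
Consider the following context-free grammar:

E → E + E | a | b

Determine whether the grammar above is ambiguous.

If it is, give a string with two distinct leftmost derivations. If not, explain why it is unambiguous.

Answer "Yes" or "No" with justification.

Yes - the string 'a + a + a + a + a' has two distinct leftmost derivations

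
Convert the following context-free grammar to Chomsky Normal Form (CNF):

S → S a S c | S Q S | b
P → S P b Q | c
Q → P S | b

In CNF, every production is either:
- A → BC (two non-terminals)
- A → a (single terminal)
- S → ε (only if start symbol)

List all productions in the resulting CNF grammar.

TA → a; TC → c; S → b; TB → b; P → c; Q → b; S → S X0; X0 → TA X1; X1 → S TC; S → S X2; X2 → Q S; P → S X3; X3 → P X4; X4 → TB Q; Q → P S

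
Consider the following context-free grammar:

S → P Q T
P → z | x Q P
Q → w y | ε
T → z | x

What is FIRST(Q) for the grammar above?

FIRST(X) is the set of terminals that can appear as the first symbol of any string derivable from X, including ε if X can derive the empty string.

We compute FIRST(Q) using the standard algorithm.
FIRST(P) = {x, z}
FIRST(Q) = {w, ε}
FIRST(S) = {x, z}
FIRST(T) = {x, z}
Therefore, FIRST(Q) = {w, ε}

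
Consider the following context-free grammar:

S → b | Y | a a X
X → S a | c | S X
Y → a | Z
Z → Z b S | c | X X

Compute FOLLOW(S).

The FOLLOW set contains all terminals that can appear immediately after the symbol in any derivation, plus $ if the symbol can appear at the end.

We compute FOLLOW(S) using the standard algorithm.
FOLLOW(S) starts with {$}.
FIRST(S) = {a, b, c}
FIRST(X) = {a, b, c}
FIRST(Y) = {a, b, c}
FIRST(Z) = {a, b, c}
FOLLOW(S) = {$, a, b, c}
FOLLOW(X) = {$, a, b, c}
FOLLOW(Y) = {$, a, b, c}
FOLLOW(Z) = {$, a, b, c}
Therefore, FOLLOW(S) = {$, a, b, c}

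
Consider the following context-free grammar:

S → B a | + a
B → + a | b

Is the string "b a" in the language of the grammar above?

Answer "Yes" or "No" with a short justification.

Yes - a valid derivation exists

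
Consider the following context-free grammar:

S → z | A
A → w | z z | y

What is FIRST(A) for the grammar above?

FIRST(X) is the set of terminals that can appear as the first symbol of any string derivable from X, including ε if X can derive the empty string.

We compute FIRST(A) using the standard algorithm.
FIRST(A) = {w, y, z}
FIRST(S) = {w, y, z}
Therefore, FIRST(A) = {w, y, z}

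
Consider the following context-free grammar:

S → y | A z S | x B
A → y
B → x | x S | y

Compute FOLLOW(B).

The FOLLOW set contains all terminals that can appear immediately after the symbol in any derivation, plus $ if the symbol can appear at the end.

We compute FOLLOW(B) using the standard algorithm.
FOLLOW(S) starts with {$}.
FIRST(A) = {y}
FIRST(B) = {x, y}
FIRST(S) = {x, y}
FOLLOW(A) = {z}
FOLLOW(B) = {$}
FOLLOW(S) = {$}
Therefore, FOLLOW(B) = {$}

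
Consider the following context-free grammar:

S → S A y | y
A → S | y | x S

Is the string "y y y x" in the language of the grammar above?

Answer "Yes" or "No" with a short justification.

No - no valid derivation exists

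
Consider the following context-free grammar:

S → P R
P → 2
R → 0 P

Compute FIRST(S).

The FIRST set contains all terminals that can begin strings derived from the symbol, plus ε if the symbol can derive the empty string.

We compute FIRST(S) using the standard algorithm.
FIRST(P) = {2}
FIRST(R) = {0}
FIRST(S) = {2}
Therefore, FIRST(S) = {2}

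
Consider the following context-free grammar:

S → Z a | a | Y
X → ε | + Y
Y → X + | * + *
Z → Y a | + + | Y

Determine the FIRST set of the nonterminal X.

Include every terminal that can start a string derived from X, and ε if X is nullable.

We compute FIRST(X) using the standard algorithm.
FIRST(S) = {*, +, a}
FIRST(X) = {+, ε}
FIRST(Y) = {*, +}
FIRST(Z) = {*, +}
Therefore, FIRST(X) = {+, ε}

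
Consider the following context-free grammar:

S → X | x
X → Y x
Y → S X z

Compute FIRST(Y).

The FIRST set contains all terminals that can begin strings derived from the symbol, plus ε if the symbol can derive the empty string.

We compute FIRST(Y) using the standard algorithm.
FIRST(S) = {x}
FIRST(X) = {x}
FIRST(Y) = {x}
Therefore, FIRST(Y) = {x}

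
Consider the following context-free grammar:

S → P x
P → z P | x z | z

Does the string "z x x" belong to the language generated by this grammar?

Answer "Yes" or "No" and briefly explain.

No - no valid derivation exists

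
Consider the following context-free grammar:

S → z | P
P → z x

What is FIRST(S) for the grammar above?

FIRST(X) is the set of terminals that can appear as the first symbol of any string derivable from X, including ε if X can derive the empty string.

We compute FIRST(S) using the standard algorithm.
FIRST(P) = {z}
FIRST(S) = {z}
Therefore, FIRST(S) = {z}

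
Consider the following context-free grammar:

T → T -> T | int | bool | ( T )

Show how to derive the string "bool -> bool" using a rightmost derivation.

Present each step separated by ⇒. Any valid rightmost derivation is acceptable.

T ⇒ T -> T ⇒ T -> bool ⇒ bool -> bool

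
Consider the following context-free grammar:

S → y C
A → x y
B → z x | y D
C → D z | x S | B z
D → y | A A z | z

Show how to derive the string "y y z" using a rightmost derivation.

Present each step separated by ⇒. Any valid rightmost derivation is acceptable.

S ⇒ y C ⇒ y D z ⇒ y y z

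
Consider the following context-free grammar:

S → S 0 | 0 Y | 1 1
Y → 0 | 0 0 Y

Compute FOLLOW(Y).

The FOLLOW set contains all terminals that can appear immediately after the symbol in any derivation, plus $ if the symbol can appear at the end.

We compute FOLLOW(Y) using the standard algorithm.
FOLLOW(S) starts with {$}.
FIRST(S) = {0, 1}
FIRST(Y) = {0}
FOLLOW(S) = {$, 0}
FOLLOW(Y) = {$, 0}
Therefore, FOLLOW(Y) = {$, 0}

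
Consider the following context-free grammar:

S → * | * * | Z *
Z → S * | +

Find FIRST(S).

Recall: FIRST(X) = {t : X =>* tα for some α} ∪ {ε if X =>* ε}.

We compute FIRST(S) using the standard algorithm.
FIRST(S) = {*, +}
FIRST(Z) = {*, +}
Therefore, FIRST(S) = {*, +}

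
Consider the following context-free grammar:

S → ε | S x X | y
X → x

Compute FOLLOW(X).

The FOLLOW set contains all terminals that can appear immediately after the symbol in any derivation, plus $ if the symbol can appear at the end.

We compute FOLLOW(X) using the standard algorithm.
FOLLOW(S) starts with {$}.
FIRST(S) = {x, y, ε}
FIRST(X) = {x}
FOLLOW(S) = {$, x}
FOLLOW(X) = {$, x}
Therefore, FOLLOW(X) = {$, x}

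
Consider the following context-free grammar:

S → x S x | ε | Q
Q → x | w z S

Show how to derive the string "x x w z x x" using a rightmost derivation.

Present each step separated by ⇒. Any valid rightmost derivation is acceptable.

S ⇒ x S x ⇒ x x S x x ⇒ x x Q x x ⇒ x x w z S x x ⇒ x x w z x x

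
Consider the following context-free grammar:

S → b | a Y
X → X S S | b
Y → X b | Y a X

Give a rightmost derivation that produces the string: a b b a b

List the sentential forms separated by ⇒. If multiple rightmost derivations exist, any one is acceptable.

S ⇒ a Y ⇒ a Y a X ⇒ a Y a b ⇒ a X b a b ⇒ a b b a b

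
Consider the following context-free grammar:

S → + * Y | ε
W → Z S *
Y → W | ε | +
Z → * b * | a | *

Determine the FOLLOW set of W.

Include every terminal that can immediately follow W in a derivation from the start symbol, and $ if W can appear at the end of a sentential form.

We compute FOLLOW(W) using the standard algorithm.
FOLLOW(S) starts with {$}.
FIRST(S) = {+, ε}
FIRST(W) = {*, a}
FIRST(Y) = {*, +, a, ε}
FIRST(Z) = {*, a}
FOLLOW(S) = {$, *}
FOLLOW(W) = {$, *}
FOLLOW(Y) = {$, *}
FOLLOW(Z) = {*, +}
Therefore, FOLLOW(W) = {$, *}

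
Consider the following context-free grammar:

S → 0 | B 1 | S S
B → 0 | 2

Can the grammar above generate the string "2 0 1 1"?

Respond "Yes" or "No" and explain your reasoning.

No - no valid derivation exists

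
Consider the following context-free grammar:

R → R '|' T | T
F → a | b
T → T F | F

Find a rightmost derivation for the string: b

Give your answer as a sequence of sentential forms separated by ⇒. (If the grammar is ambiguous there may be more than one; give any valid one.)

R ⇒ T ⇒ F ⇒ b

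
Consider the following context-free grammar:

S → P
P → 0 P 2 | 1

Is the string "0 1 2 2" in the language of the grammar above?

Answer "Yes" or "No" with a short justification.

No - no valid derivation exists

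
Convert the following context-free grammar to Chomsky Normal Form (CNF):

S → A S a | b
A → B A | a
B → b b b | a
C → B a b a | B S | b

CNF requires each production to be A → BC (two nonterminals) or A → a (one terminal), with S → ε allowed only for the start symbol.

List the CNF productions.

TA → a; S → b; A → a; TB → b; B → a; C → b; S → A X0; X0 → S TA; A → B A; B → TB X1; X1 → TB TB; C → B X2; X2 → TA X3; X3 → TB TA; C → B S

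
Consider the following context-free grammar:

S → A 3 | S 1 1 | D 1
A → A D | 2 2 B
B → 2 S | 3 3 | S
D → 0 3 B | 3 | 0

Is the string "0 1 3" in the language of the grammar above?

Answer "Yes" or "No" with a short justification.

No - no valid derivation exists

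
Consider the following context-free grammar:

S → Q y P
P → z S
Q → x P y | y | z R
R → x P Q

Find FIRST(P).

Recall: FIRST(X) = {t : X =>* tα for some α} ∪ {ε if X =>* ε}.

We compute FIRST(P) using the standard algorithm.
FIRST(P) = {z}
FIRST(Q) = {x, y, z}
FIRST(R) = {x}
FIRST(S) = {x, y, z}
Therefore, FIRST(P) = {z}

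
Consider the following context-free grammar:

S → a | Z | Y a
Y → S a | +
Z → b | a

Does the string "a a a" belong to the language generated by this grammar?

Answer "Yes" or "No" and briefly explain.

Yes - a valid derivation exists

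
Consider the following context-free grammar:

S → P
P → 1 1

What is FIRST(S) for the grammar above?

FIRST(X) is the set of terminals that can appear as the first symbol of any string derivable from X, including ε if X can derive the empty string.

We compute FIRST(S) using the standard algorithm.
FIRST(P) = {1}
FIRST(S) = {1}
Therefore, FIRST(S) = {1}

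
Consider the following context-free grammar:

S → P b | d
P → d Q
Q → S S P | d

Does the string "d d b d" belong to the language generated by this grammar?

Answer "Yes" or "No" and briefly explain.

No - no valid derivation exists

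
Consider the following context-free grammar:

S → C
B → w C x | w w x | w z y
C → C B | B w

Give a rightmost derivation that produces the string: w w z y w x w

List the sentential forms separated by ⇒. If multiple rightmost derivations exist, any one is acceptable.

S ⇒ C ⇒ B w ⇒ w C x w ⇒ w B w x w ⇒ w w z y w x w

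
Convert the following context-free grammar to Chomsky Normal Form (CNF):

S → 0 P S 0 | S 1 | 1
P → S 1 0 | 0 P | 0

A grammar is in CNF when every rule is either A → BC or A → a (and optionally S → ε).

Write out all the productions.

T0 → 0; T1 → 1; S → 1; P → 0; S → T0 X0; X0 → P X1; X1 → S T0; S → S T1; P → S X2; X2 → T1 T0; P → T0 P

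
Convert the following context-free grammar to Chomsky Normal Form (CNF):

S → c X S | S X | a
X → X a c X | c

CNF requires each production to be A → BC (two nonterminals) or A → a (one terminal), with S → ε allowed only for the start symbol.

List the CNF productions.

TC → c; S → a; TA → a; X → c; S → TC X0; X0 → X S; S → S X; X → X X1; X1 → TA X2; X2 → TC X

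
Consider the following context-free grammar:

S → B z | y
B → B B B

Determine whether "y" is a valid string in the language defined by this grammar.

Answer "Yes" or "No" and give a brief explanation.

Yes - a valid derivation exists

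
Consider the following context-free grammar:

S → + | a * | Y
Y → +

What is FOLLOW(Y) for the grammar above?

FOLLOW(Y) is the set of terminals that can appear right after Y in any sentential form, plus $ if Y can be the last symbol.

We compute FOLLOW(Y) using the standard algorithm.
FOLLOW(S) starts with {$}.
FIRST(S) = {+, a}
FIRST(Y) = {+}
FOLLOW(S) = {$}
FOLLOW(Y) = {$}
Therefore, FOLLOW(Y) = {$}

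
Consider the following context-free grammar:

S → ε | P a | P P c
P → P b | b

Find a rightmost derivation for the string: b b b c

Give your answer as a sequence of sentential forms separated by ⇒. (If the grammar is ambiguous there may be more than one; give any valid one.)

S ⇒ P P c ⇒ P P b c ⇒ P b b c ⇒ b b b c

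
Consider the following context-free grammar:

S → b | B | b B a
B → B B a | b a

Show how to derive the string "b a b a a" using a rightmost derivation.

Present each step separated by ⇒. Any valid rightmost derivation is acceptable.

S ⇒ B ⇒ B B a ⇒ B b a a ⇒ b a b a a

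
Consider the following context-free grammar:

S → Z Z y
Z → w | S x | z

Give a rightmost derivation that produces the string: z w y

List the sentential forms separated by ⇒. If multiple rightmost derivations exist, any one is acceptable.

S ⇒ Z Z y ⇒ Z w y ⇒ z w y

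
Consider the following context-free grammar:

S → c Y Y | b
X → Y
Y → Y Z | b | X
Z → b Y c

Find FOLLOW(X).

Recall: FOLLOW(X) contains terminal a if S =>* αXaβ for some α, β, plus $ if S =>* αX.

We compute FOLLOW(X) using the standard algorithm.
FOLLOW(S) starts with {$}.
FIRST(S) = {b, c}
FIRST(X) = {b}
FIRST(Y) = {b}
FIRST(Z) = {b}
FOLLOW(S) = {$}
FOLLOW(X) = {$, b, c}
FOLLOW(Y) = {$, b, c}
FOLLOW(Z) = {$, b, c}
Therefore, FOLLOW(X) = {$, b, c}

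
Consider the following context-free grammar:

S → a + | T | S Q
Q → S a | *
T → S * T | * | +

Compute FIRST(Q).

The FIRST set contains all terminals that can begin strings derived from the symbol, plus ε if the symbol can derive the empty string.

We compute FIRST(Q) using the standard algorithm.
FIRST(Q) = {*, +, a}
FIRST(S) = {*, +, a}
FIRST(T) = {*, +, a}
Therefore, FIRST(Q) = {*, +, a}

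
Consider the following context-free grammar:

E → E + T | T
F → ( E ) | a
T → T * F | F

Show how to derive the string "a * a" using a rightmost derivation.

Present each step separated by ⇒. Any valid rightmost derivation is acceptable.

E ⇒ T ⇒ T * F ⇒ T * a ⇒ F * a ⇒ a * a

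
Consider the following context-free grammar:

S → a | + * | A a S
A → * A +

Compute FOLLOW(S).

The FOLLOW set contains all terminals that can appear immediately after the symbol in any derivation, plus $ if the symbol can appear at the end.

We compute FOLLOW(S) using the standard algorithm.
FOLLOW(S) starts with {$}.
FIRST(A) = {*}
FIRST(S) = {*, +, a}
FOLLOW(A) = {+, a}
FOLLOW(S) = {$}
Therefore, FOLLOW(S) = {$}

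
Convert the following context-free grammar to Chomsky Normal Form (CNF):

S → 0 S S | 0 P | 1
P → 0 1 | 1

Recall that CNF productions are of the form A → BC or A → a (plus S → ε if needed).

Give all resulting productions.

T0 → 0; S → 1; T1 → 1; P → 1; S → T0 X0; X0 → S S; S → T0 P; P → T0 T1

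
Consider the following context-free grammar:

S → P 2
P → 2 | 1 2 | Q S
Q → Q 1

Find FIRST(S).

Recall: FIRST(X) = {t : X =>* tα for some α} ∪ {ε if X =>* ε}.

We compute FIRST(S) using the standard algorithm.
FIRST(P) = {1, 2}
FIRST(Q) = {}
FIRST(S) = {1, 2}
Therefore, FIRST(S) = {1, 2}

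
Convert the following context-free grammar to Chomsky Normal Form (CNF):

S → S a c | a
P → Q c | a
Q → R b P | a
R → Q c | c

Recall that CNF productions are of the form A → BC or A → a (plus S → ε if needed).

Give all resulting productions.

TA → a; TC → c; S → a; P → a; TB → b; Q → a; R → c; S → S X0; X0 → TA TC; P → Q TC; Q → R X1; X1 → TB P; R → Q TC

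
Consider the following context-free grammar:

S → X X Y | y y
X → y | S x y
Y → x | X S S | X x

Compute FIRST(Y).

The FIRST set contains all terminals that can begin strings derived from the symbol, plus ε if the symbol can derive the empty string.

We compute FIRST(Y) using the standard algorithm.
FIRST(S) = {y}
FIRST(X) = {y}
FIRST(Y) = {x, y}
Therefore, FIRST(Y) = {x, y}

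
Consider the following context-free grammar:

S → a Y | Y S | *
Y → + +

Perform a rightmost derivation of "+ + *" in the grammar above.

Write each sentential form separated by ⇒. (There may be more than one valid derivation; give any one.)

S ⇒ Y S ⇒ Y * ⇒ + + *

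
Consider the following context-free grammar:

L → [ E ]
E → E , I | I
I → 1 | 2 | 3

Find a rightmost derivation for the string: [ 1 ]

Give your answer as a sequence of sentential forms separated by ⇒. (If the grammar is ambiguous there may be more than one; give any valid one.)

L ⇒ [ E ] ⇒ [ I ] ⇒ [ 1 ]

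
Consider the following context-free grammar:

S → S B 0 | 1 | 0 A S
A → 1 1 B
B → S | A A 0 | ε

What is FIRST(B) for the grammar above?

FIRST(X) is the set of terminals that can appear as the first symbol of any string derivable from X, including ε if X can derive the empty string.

We compute FIRST(B) using the standard algorithm.
FIRST(A) = {1}
FIRST(B) = {0, 1, ε}
FIRST(S) = {0, 1}
Therefore, FIRST(B) = {0, 1, ε}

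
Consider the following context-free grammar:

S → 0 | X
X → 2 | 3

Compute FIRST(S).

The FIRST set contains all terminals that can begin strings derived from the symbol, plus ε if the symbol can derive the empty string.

We compute FIRST(S) using the standard algorithm.
FIRST(S) = {0, 2, 3}
FIRST(X) = {2, 3}
Therefore, FIRST(S) = {0, 2, 3}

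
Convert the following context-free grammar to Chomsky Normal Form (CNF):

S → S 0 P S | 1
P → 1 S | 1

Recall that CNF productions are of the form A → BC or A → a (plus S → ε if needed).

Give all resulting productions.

T0 → 0; S → 1; T1 → 1; P → 1; S → S X0; X0 → T0 X1; X1 → P S; P → T1 S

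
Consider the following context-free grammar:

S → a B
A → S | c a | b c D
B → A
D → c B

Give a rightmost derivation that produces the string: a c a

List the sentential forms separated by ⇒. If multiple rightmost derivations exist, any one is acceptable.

S ⇒ a B ⇒ a A ⇒ a c a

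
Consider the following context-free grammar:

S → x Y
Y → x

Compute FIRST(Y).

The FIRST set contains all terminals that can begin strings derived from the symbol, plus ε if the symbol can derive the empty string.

We compute FIRST(Y) using the standard algorithm.
FIRST(S) = {x}
FIRST(Y) = {x}
Therefore, FIRST(Y) = {x}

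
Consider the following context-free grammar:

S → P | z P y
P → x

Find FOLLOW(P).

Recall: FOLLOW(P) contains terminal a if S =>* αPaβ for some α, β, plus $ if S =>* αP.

We compute FOLLOW(P) using the standard algorithm.
FOLLOW(S) starts with {$}.
FIRST(P) = {x}
FIRST(S) = {x, z}
FOLLOW(P) = {$, y}
FOLLOW(S) = {$}
Therefore, FOLLOW(P) = {$, y}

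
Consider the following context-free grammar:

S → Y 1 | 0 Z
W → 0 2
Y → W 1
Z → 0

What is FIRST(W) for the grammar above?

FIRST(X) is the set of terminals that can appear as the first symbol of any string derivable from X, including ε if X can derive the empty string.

We compute FIRST(W) using the standard algorithm.
FIRST(S) = {0}
FIRST(W) = {0}
FIRST(Y) = {0}
FIRST(Z) = {0}
Therefore, FIRST(W) = {0}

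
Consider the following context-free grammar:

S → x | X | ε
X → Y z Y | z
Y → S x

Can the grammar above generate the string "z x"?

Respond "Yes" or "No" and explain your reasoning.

No - no valid derivation exists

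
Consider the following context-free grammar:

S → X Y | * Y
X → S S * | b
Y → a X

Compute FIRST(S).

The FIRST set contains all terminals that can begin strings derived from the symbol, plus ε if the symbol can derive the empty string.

We compute FIRST(S) using the standard algorithm.
FIRST(S) = {*, b}
FIRST(X) = {*, b}
FIRST(Y) = {a}
Therefore, FIRST(S) = {*, b}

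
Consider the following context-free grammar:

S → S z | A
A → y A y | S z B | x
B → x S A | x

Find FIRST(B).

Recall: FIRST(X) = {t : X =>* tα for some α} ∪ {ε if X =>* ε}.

We compute FIRST(B) using the standard algorithm.
FIRST(A) = {x, y}
FIRST(B) = {x}
FIRST(S) = {x, y}
Therefore, FIRST(B) = {x}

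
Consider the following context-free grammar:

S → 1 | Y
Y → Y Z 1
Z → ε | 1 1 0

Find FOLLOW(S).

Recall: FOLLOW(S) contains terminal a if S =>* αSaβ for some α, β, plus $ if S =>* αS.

We compute FOLLOW(S) using the standard algorithm.
FOLLOW(S) starts with {$}.
FIRST(S) = {1}
FIRST(Y) = {}
FIRST(Z) = {1, ε}
FOLLOW(S) = {$}
FOLLOW(Y) = {$, 1}
FOLLOW(Z) = {1}
Therefore, FOLLOW(S) = {$}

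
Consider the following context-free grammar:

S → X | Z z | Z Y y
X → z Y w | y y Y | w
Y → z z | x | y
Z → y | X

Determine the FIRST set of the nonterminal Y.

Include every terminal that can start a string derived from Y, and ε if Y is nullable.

We compute FIRST(Y) using the standard algorithm.
FIRST(S) = {w, y, z}
FIRST(X) = {w, y, z}
FIRST(Y) = {x, y, z}
FIRST(Z) = {w, y, z}
Therefore, FIRST(Y) = {x, y, z}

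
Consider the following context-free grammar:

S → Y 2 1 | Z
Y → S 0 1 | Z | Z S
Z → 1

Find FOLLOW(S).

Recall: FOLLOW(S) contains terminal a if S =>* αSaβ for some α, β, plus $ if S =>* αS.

We compute FOLLOW(S) using the standard algorithm.
FOLLOW(S) starts with {$}.
FIRST(S) = {1}
FIRST(Y) = {1}
FIRST(Z) = {1}
FOLLOW(S) = {$, 0, 2}
FOLLOW(Y) = {2}
FOLLOW(Z) = {$, 0, 1, 2}
Therefore, FOLLOW(S) = {$, 0, 2}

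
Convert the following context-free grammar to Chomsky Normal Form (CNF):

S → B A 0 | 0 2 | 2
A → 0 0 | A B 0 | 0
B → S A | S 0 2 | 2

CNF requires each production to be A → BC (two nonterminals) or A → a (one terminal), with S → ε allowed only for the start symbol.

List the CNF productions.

T0 → 0; T2 → 2; S → 2; A → 0; B → 2; S → B X0; X0 → A T0; S → T0 T2; A → T0 T0; A → A X1; X1 → B T0; B → S A; B → S X2; X2 → T0 T2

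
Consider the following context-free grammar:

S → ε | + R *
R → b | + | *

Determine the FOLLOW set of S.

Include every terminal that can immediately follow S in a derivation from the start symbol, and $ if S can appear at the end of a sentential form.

We compute FOLLOW(S) using the standard algorithm.
FOLLOW(S) starts with {$}.
FIRST(R) = {*, +, b}
FIRST(S) = {+, ε}
FOLLOW(R) = {*}
FOLLOW(S) = {$}
Therefore, FOLLOW(S) = {$}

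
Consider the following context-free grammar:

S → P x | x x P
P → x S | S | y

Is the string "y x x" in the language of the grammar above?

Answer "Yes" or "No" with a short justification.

Yes - a valid derivation exists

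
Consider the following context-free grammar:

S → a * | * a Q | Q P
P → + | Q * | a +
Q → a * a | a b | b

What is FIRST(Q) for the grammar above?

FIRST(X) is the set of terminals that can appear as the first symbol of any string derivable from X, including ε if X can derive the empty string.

We compute FIRST(Q) using the standard algorithm.
FIRST(P) = {+, a, b}
FIRST(Q) = {a, b}
FIRST(S) = {*, a, b}
Therefore, FIRST(Q) = {a, b}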